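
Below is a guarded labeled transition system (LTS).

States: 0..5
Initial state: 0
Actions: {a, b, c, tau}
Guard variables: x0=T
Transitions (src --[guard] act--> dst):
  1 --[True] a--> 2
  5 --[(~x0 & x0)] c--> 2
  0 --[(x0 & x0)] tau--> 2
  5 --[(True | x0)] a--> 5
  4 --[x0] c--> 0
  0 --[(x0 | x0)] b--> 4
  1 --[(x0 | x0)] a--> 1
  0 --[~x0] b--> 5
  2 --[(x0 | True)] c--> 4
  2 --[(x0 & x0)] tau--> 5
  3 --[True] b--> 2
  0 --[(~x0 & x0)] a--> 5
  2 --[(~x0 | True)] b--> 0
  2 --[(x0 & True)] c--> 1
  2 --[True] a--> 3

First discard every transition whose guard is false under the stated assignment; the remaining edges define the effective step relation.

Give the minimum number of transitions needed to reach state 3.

Answer: 2

Trace:
BFS to 3:
  Layer 0: {0}
  Layer 1: {2,4}
  Layer 2: {1,3,5}
first hit 3 at d=2 via tau·a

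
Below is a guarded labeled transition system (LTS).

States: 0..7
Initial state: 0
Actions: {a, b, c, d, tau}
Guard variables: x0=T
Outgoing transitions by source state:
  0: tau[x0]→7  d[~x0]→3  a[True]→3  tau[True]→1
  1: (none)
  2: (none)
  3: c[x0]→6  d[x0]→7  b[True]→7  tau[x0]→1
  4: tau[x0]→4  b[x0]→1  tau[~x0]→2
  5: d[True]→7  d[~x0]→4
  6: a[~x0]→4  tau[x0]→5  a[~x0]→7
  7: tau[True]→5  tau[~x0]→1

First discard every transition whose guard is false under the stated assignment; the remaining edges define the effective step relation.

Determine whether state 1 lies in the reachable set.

Answer: REACHABLE

Working:
After dropping false guards: 12 live edges.
depth 0: {0}
depth 1: {1,3,7}  total {0,1,3,7}
depth 2: {5,6}  total {0,1,3,5,6,7}
Reach set: {0,1,3,5,6,7}
Path to 1: tau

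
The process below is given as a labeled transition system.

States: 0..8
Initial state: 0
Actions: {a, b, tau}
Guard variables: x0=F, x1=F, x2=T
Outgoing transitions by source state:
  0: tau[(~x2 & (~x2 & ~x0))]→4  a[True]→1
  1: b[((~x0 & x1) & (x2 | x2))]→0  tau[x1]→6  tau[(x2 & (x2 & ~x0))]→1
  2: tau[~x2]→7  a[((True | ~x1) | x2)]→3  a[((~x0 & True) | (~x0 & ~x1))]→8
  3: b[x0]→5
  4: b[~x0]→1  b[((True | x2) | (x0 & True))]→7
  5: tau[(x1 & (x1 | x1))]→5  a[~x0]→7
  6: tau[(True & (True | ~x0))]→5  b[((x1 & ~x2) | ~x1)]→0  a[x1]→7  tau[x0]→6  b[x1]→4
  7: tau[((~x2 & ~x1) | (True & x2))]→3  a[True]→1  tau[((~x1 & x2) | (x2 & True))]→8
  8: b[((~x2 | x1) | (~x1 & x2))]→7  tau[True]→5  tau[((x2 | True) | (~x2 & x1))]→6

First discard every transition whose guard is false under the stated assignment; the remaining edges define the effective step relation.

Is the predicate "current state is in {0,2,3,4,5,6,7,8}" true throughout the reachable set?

Answer: INVARIANT VIOLATED at state 1

Trace:
Safe = {0,2,3,4,5,6,7,8}
Reachable = {0,1}
  0: ✓
  1: outside
witness against invariant: a → 1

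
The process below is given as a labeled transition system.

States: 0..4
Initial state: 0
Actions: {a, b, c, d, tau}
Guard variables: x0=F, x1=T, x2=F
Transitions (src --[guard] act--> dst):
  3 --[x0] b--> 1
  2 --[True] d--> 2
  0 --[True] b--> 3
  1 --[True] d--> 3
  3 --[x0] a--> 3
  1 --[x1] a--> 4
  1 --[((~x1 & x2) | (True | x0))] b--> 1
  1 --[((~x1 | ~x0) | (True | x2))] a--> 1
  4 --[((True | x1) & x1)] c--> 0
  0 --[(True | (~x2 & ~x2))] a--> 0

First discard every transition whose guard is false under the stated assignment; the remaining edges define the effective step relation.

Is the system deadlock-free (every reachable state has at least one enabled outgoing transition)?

Answer: DEADLOCK at state 3

Analysis:
Reach set: {0,3}
  0: a→0  b→3  [2 out]
  3: ∅  [no exit]
Path to 3: b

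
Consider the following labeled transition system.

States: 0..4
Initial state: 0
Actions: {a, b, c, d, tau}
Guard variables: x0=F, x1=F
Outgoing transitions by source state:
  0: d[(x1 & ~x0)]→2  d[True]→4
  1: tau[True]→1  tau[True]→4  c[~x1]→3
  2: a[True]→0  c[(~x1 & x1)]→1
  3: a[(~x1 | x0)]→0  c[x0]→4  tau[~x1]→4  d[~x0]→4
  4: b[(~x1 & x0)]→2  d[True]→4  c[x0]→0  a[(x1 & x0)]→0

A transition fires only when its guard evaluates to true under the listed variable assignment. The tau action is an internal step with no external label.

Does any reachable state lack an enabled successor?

Answer: DEADLOCK-FREE

Working:
Reachable = {0,4}
  0: d→4  [1 exit(s)]
  4: d→4  [1 exit(s)]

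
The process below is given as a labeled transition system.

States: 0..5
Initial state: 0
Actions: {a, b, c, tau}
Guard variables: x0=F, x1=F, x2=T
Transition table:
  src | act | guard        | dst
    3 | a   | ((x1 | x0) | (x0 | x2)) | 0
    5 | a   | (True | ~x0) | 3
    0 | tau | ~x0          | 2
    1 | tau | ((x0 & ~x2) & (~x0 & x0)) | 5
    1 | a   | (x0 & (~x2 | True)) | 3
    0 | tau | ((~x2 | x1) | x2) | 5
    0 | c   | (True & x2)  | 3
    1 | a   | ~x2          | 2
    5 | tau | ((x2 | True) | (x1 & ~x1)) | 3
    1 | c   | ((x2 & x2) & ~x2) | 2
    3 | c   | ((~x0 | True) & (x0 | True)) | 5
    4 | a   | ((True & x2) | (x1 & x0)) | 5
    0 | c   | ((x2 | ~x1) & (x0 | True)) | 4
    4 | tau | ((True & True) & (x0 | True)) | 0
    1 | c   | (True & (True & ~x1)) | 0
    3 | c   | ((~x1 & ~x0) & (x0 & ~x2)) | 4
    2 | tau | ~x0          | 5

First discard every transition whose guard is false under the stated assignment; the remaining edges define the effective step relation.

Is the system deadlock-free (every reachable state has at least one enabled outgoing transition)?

Answer: DEADLOCK-FREE

Working:
Reach set: {0,2,3,4,5}
  0: c→3  c→4  tau→2  tau→5  [deg 4]
  2: tau→5  [deg 1]
  3: a→0  c→5  [deg 2]
  4: a→5  tau→0  [deg 2]
  5: a→3  tau→3  [deg 2]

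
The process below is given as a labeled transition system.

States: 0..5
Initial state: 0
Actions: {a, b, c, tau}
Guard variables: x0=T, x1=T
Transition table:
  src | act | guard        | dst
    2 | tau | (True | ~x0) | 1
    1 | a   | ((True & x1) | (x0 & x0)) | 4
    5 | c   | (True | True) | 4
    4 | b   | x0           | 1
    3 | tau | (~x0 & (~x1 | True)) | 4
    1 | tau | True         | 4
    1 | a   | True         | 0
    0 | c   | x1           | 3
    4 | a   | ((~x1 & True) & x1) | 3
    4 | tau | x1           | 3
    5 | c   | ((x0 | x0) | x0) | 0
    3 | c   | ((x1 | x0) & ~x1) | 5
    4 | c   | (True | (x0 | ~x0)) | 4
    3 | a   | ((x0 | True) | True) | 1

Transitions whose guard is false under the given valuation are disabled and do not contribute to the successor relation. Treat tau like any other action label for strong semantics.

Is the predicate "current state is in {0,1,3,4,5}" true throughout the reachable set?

Allowed set {0,1,3,4,5}
Reachable = {0,1,3,4}
  0: ✓
  1: ✓
  3: ✓
  4: ✓

Answer: INVARIANT HOLDS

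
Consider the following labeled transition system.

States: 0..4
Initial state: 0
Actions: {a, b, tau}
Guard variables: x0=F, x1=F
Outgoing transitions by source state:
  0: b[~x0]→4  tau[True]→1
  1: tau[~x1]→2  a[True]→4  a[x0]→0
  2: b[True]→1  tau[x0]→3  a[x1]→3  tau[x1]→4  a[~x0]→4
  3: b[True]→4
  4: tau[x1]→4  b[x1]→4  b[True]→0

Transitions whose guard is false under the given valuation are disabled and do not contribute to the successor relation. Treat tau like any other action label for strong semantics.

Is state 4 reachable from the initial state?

Answer: REACHABLE

Working:
Guard filter leaves 8 enabled edge(s).
L0 = {0}
L1 = {1,4}  total {0,1,4}
L2 = {2}  total {0,1,2,4}
Reach set: {0,1,2,4}
trace reaching 4: b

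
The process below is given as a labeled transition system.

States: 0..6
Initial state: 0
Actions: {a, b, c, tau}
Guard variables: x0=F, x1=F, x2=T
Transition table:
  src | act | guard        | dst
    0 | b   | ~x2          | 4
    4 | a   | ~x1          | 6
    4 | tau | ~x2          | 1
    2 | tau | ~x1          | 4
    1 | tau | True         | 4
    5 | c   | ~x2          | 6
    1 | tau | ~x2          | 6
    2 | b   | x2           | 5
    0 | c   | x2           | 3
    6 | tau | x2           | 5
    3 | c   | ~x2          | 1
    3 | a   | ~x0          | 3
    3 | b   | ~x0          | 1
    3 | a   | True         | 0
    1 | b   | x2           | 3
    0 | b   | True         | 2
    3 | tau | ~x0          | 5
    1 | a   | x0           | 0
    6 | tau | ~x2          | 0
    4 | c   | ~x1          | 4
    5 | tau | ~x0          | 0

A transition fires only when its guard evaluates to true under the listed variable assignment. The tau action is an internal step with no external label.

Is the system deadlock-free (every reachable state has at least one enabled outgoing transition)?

R = {0,1,2,3,4,5,6}
  0: b→2  c→3  [deg 2]
  1: b→3  tau→4  [deg 2]
  2: b→5  tau→4  [deg 2]
  3: a→0  a→3  b→1  tau→5  [deg 4]
  4: a→6  c→4  [deg 2]
  5: tau→0  [deg 1]
  6: tau→5  [deg 1]

Answer: DEADLOCK-FREE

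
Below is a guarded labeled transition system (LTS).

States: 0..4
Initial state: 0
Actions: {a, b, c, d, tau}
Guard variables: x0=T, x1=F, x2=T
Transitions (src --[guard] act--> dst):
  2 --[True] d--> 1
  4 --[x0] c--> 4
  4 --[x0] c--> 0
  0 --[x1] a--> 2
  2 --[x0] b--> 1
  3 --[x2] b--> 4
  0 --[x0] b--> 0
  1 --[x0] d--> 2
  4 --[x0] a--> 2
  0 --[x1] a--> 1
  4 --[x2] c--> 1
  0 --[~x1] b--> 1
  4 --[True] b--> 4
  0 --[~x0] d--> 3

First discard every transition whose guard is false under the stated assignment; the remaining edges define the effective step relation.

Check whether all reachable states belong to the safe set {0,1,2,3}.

Safe = {0,1,2,3}
Reachable = {0,1,2}
  0: safe
  1: safe
  2: safe

Answer: INVARIANT HOLDS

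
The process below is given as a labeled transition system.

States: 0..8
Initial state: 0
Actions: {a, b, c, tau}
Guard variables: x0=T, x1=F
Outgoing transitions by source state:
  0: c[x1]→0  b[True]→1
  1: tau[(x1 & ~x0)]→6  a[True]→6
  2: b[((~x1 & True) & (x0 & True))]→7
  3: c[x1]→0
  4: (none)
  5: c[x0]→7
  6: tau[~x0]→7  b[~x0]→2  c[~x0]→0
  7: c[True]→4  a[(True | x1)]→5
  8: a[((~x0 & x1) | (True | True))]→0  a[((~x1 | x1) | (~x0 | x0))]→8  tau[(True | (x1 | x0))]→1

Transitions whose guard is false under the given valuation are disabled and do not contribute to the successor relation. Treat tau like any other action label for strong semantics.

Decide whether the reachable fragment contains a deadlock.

R = {0,1,6}
  0: b→1  [1 out]
  1: a→6  [1 out]
  6: ∅  [no exit]
trace reaching 6: b·a

Answer: DEADLOCK at state 6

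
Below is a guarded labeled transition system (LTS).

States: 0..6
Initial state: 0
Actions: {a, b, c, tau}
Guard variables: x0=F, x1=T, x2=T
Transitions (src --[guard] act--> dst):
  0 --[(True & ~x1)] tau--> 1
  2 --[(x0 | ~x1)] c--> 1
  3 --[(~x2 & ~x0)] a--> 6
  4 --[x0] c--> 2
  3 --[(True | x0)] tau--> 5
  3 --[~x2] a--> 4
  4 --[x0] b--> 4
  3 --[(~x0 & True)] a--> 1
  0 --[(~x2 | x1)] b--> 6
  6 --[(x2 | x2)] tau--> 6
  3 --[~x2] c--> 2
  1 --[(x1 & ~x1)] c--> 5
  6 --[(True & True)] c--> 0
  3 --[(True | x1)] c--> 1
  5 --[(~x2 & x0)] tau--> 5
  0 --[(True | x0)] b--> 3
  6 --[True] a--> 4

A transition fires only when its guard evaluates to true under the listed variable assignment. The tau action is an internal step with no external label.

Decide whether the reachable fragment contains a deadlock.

R = {0,1,3,4,5,6}
  0: b→3  b→6  [2 out]
  1: ∅  [deadlock]
  3: a→1  c→1  tau→5  [3 out]
  4: ∅  [deadlock]
  5: ∅  [deadlock]
  6: a→4  c→0  tau→6  [3 out]
Path to 1: b·a

Answer: DEADLOCK at state 1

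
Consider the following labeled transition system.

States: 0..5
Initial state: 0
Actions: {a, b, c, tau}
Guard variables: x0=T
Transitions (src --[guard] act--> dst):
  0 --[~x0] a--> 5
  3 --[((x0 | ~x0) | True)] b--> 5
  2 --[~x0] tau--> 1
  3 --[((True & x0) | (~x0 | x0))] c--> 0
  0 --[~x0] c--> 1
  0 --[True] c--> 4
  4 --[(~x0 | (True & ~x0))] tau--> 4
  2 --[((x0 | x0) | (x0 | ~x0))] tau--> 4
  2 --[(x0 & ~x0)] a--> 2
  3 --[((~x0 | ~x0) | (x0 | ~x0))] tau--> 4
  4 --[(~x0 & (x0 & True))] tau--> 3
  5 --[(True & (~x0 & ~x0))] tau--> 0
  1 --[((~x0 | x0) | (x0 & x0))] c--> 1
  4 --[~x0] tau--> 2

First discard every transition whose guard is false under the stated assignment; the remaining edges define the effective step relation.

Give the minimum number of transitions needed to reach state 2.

Layered search for 2:
  L0 = {0}
  L1 = {4}
2 never appears.

Answer: UNREACHABLE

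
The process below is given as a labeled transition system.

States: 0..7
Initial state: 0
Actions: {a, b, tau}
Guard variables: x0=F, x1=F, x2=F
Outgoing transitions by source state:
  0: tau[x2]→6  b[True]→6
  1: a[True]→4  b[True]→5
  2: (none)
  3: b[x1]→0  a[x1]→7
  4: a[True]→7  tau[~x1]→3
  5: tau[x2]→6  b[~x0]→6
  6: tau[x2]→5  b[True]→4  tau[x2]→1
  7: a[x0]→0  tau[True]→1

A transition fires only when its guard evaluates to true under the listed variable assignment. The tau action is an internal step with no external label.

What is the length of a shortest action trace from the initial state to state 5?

Breadth-first toward 5:
  depth 0: {0}
  depth 1: {6}
  depth 2: {4}
  depth 3: {3,7}
  depth 4: {1}
  depth 5: {5}
depth(5)=5, e.g. b·b·a·tau·b

Answer: 5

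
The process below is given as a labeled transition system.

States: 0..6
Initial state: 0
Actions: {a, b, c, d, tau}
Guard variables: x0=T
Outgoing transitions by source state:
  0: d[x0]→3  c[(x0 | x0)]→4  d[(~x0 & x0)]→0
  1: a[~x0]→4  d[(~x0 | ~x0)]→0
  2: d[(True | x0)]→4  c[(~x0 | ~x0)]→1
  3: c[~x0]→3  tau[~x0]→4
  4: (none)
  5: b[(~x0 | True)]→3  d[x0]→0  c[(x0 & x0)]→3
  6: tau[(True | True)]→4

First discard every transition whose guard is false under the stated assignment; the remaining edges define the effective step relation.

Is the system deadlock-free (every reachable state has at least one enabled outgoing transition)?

Answer: DEADLOCK at state 3

Working:
Reachable = {0,3,4}
  0: c→4  d→3  [2 exit(s)]
  3: ∅  [deadlock]
  4: ∅  [deadlock]
witness 3: d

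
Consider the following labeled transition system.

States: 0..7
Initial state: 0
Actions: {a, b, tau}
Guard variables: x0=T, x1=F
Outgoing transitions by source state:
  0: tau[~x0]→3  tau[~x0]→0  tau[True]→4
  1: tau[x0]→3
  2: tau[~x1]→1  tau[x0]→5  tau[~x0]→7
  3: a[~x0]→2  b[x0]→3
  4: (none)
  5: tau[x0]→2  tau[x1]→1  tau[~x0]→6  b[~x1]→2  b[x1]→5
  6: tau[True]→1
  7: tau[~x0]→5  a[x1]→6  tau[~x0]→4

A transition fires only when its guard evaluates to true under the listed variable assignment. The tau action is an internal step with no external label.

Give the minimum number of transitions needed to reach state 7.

Answer: UNREACHABLE

Trace:
Layered search for 7:
  Layer 0: {0}
  Layer 1: {4}
7 never appears.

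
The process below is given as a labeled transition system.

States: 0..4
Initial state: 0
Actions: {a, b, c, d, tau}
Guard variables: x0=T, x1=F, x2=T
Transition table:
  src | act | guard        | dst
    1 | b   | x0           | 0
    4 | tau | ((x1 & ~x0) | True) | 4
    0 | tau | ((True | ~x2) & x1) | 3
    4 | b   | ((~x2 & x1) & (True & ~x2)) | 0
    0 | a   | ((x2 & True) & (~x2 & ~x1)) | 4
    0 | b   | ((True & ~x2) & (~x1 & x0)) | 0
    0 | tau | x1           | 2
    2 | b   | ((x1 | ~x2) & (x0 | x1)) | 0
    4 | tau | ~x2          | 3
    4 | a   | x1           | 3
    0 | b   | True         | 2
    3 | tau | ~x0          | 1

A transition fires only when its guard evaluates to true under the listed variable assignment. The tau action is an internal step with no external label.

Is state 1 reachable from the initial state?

Guard filter leaves 3 enabled edge(s).
L0 = {0}
L1 = {2}  total {0,2}
Reach set: {0,2}

Answer: UNREACHABLE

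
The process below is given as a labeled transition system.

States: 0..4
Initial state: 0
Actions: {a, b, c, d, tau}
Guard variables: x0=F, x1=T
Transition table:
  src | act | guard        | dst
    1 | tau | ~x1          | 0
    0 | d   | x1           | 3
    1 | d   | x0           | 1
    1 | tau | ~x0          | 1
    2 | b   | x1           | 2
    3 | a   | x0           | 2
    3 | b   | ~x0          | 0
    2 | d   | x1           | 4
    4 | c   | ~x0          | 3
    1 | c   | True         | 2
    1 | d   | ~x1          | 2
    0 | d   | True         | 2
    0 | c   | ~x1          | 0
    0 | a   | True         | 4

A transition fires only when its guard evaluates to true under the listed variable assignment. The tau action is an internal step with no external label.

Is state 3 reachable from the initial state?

9 transition(s) survive guard evaluation.
depth 0: {0}
depth 1: {2,3,4}  cumulative {0,2,3,4}
R = {0,2,3,4}
trace reaching 3: d

Answer: REACHABLE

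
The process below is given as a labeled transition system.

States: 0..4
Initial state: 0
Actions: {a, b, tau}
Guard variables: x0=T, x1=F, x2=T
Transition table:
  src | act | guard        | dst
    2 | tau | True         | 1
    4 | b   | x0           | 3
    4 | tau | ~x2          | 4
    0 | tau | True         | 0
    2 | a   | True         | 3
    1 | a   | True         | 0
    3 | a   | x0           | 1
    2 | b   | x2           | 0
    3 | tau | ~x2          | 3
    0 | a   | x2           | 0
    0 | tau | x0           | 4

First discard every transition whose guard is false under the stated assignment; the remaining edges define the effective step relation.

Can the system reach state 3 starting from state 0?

Answer: REACHABLE

Trace:
After dropping false guards: 9 live edges.
Layer 0: {0}
Layer 1: {4}  now seen {0,4}
Layer 2: {3}  now seen {0,3,4}
Layer 3: {1}  now seen {0,1,3,4}
Reachable = {0,1,3,4}
Path to 3: tau·b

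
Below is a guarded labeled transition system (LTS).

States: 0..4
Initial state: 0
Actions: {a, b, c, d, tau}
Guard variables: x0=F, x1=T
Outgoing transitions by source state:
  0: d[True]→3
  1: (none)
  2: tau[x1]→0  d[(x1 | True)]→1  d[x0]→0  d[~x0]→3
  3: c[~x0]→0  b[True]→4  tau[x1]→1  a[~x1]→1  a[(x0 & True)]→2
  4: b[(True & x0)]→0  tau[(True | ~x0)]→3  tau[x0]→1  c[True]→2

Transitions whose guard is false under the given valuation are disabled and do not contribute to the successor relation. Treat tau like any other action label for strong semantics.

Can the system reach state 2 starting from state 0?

After dropping false guards: 9 live edges.
Layer 0: {0}
Layer 1: {3}  cumulative {0,3}
Layer 2: {1,4}  cumulative {0,1,3,4}
Layer 3: {2}  cumulative {0,1,2,3,4}
Reach set: {0,1,2,3,4}
Path to 2: d·b·c

Answer: REACHABLE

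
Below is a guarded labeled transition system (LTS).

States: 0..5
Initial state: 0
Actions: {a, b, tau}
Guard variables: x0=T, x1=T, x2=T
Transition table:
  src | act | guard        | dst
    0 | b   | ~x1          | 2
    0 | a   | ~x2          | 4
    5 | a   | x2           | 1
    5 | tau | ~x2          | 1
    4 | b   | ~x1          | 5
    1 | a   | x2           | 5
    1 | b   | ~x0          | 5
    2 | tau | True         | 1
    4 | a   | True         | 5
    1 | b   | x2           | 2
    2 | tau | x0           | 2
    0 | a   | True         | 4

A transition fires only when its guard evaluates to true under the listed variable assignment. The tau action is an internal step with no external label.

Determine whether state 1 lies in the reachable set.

Guard filter leaves 7 enabled edge(s).
Layer 0: {0}
Layer 1: {4}  total {0,4}
Layer 2: {5}  total {0,4,5}
Layer 3: {1}  total {0,1,4,5}
Layer 4: {2}  total {0,1,2,4,5}
R = {0,1,2,4,5}
trace reaching 1: a·a·a

Answer: REACHABLE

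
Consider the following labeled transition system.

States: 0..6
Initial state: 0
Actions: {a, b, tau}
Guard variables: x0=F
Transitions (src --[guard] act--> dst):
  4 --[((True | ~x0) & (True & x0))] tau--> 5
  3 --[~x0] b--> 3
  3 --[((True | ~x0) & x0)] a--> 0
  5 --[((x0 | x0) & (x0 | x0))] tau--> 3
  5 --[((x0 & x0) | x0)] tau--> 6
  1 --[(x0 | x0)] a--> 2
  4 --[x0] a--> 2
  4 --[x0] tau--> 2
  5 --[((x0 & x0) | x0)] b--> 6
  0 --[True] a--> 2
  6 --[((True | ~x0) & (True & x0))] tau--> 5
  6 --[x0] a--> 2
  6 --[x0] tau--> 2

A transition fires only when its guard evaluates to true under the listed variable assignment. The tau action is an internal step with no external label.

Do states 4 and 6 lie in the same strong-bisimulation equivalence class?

Compute ~ classes (split until stable):
  π0 = {{0,1,2,3,4,5,6}}
  π1 = {{0},{1,2,4,5,6},{3}}
3 equivalence class(es) (converged in 2)
class of 4: {1,2,4,5,6}; class of 6: {1,2,4,5,6}

Answer: BISIMILAR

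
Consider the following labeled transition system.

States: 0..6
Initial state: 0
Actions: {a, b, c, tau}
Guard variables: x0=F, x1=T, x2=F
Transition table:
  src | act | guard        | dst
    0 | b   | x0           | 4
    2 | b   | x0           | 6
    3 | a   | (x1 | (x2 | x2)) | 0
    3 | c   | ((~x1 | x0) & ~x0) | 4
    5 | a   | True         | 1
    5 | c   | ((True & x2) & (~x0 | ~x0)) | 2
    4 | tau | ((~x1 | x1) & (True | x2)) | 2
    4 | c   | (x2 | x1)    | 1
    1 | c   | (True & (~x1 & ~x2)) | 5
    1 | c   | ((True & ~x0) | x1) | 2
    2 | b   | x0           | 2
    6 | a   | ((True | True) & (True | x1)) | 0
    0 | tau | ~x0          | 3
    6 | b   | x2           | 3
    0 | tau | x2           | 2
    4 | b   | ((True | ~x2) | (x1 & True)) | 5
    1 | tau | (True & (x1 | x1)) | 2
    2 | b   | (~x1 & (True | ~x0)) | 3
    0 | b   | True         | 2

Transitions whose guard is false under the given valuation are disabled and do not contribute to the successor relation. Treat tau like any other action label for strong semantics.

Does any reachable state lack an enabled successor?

Reachable = {0,2,3}
  0: b→2  tau→3  [2 exit(s)]
  2: ∅  [deadlock]
  3: a→0  [1 exit(s)]
Path to 2: b

Answer: DEADLOCK at state 2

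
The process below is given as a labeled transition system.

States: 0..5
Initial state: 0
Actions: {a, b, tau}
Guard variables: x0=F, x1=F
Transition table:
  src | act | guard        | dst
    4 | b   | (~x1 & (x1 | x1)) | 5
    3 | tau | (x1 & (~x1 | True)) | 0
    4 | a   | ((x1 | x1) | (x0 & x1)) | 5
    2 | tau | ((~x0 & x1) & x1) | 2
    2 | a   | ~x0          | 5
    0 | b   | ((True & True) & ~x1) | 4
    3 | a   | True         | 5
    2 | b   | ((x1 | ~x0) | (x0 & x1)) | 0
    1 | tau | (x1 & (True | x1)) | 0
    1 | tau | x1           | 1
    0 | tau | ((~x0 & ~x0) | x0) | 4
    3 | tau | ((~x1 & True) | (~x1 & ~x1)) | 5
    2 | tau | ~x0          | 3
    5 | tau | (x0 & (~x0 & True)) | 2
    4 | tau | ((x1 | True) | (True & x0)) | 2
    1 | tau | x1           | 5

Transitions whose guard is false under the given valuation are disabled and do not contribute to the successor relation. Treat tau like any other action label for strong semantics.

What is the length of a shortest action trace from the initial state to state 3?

Answer: 3

Trace:
Layered search for 3:
  L0 = {0}
  L1 = {4}
  L2 = {2}
  L3 = {3,5}
depth(3)=3, e.g. b·tau·tau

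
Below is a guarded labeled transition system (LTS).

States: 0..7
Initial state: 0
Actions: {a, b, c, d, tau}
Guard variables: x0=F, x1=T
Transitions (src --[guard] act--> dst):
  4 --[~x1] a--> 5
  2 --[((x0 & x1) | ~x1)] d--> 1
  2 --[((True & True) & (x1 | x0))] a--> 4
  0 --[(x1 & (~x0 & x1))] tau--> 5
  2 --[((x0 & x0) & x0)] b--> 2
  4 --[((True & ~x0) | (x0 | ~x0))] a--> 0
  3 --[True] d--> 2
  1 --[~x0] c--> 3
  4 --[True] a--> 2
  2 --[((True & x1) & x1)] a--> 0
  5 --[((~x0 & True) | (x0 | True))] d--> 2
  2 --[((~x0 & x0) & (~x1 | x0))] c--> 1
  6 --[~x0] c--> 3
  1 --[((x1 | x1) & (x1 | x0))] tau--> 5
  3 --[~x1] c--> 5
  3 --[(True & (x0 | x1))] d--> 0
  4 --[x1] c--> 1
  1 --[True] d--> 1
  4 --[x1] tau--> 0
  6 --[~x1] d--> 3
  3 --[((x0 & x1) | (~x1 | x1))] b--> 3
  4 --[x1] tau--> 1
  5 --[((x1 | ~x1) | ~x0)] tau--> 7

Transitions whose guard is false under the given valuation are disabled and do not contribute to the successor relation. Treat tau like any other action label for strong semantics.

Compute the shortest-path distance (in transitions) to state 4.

Breadth-first toward 4:
  Layer 0: {0}
  Layer 1: {5}
  Layer 2: {2,7}
  Layer 3: {4}
4 enters at depth 3; path tau·d·a

Answer: 3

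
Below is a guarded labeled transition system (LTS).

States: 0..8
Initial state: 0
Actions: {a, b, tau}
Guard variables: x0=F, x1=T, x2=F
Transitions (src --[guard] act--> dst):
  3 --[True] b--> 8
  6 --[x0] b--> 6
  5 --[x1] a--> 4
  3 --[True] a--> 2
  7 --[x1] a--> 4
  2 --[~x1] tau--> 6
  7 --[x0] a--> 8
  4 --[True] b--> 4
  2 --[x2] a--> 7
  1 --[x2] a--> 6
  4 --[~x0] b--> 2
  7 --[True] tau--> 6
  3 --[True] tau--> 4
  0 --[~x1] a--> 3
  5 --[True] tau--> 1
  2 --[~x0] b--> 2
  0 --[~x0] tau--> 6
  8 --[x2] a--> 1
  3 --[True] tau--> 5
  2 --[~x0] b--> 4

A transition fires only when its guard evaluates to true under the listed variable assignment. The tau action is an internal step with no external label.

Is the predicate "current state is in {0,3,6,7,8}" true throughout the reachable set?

Allowed set {0,3,6,7,8}
Reach set: {0,6}
  0: safe
  6: safe

Answer: INVARIANT HOLDS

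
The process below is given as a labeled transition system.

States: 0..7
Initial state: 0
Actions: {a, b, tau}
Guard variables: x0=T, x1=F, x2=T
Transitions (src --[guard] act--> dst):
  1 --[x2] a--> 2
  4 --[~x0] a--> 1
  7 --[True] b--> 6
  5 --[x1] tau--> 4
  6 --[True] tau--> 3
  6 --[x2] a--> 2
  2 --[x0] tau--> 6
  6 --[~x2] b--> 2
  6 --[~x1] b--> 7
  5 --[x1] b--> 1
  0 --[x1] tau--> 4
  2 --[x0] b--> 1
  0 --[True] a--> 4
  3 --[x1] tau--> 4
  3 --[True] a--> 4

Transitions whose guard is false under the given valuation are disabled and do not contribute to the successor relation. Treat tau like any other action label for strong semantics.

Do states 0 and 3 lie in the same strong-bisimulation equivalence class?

Answer: BISIMILAR

Working:
Bisimulation quotient by refinement:
  round 0: {{0,1,2,3,4,5,6,7}}
  round 1: {{0,1,3},{2},{4,5},{6},{7}}
  round 2: {{0,3},{1},{2},{4,5},{6},{7}}
stable after 3 split(s): 6 block(s)
0∈{0,3}, 3∈{0,3}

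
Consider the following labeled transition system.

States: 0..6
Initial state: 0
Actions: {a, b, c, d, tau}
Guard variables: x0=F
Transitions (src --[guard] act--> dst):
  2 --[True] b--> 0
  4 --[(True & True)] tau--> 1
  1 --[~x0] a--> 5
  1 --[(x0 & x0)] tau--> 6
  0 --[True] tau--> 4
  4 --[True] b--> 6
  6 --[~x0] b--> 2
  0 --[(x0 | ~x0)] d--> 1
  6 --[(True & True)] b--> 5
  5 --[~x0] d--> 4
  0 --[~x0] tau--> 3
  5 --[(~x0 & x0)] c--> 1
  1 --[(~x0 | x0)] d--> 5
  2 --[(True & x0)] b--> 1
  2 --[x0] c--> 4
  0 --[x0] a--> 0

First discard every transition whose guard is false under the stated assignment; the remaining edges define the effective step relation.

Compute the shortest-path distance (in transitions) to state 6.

BFS to 6:
  depth 0: {0}
  depth 1: {1,3,4}
  depth 2: {5,6}
first hit 6 at d=2 via tau·b

Answer: 2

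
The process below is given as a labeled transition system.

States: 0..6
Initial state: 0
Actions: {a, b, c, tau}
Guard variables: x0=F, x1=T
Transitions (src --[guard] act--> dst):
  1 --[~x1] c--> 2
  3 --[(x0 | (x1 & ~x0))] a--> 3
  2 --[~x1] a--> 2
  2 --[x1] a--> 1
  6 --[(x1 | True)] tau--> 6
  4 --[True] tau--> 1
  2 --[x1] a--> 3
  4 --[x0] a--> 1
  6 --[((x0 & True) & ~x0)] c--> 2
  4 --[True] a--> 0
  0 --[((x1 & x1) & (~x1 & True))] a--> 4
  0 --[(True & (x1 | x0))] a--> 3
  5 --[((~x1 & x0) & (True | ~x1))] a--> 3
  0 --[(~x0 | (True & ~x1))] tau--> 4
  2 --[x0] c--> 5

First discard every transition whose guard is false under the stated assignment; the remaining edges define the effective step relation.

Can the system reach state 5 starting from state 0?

8 transition(s) survive guard evaluation.
L0 = {0}
L1 = {3,4}  cumulative {0,3,4}
L2 = {1}  cumulative {0,1,3,4}
Reachable = {0,1,3,4}

Answer: UNREACHABLE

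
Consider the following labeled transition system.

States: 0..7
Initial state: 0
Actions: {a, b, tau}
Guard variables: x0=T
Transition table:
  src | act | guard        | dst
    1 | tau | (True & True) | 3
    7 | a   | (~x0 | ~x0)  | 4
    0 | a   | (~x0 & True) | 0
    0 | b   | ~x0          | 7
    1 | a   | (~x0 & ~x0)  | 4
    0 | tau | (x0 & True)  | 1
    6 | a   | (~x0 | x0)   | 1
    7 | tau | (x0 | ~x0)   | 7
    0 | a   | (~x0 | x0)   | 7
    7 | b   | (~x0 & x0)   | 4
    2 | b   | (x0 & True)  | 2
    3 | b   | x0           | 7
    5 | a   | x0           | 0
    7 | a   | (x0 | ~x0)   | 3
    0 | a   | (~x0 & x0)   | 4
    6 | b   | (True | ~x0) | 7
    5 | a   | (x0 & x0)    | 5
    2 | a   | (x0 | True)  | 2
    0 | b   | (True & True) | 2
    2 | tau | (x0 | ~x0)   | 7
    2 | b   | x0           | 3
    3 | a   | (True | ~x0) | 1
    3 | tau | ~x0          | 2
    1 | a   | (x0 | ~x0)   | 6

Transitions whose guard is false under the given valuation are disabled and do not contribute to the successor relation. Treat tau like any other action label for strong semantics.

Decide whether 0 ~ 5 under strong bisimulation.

Refine partition for ~:
  π0 = {{0,1,2,3,4,5,6,7}}
  π1 = {{0,2},{1,7},{3,6},{4},{5}}
  π2 = {{0},{1},{2},{3,6},{4},{5},{7}}
stable after 3 split(s): 7 block(s)
class of 0: {0}; class of 5: {5}

Answer: NOT BISIMILAR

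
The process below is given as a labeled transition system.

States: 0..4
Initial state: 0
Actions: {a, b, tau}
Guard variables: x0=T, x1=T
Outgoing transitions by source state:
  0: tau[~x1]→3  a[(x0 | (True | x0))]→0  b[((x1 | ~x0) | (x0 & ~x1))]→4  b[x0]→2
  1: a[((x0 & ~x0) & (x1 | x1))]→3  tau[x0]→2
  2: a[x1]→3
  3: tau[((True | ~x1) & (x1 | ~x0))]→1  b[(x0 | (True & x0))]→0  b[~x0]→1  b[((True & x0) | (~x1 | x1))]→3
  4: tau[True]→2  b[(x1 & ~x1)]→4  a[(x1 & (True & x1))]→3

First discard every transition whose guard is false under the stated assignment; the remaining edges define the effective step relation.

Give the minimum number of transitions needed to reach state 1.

BFS to 1:
  L0 = {0}
  L1 = {2,4}
  L2 = {3}
  L3 = {1}
first hit 1 at d=3 via b·a·tau

Answer: 3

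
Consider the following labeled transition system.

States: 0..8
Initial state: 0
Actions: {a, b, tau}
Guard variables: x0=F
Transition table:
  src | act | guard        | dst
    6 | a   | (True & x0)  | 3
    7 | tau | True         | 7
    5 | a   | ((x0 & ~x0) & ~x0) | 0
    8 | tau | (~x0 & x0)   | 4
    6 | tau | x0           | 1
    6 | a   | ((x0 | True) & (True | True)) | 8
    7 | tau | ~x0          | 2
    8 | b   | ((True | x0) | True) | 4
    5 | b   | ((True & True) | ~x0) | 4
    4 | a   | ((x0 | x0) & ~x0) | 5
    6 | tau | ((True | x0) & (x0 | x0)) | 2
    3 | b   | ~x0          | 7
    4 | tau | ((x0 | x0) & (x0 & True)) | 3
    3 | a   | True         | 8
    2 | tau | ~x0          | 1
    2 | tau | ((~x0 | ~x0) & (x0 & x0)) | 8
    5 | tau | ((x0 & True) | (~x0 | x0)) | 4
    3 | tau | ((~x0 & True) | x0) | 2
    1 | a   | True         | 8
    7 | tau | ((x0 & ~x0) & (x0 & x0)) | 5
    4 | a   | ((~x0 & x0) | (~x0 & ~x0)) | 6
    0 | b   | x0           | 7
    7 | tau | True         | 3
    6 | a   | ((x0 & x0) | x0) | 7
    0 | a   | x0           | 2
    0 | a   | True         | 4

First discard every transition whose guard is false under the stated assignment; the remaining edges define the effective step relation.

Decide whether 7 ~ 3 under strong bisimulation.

Refine partition for ~:
  π0 = {{0,1,2,3,4,5,6,7,8}}
  π1 = {{0,1,4,6},{2,7},{3},{5},{8}}
  π2 = {{0,4},{1,6},{2},{3},{5},{7},{8}}
  π3 = {{0},{1,6},{2},{3},{4},{5},{7},{8}}
Fixed point at round 4; 8 class(es).
[7]={7}  [3]={3}

Answer: NOT BISIMILAR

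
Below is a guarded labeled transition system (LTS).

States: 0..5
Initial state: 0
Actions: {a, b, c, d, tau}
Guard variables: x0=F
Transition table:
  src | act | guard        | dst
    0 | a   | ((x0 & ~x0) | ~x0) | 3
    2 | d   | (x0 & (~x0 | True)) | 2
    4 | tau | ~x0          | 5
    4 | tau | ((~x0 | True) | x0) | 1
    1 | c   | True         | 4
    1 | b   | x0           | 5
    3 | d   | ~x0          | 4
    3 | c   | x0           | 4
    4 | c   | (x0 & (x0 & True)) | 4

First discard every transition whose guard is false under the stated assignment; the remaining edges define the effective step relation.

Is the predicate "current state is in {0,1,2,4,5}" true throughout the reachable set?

Safe = {0,1,2,4,5}
R = {0,1,3,4,5}
  0: ✓
  1: ✓
  3: VIOLATES
  4: ✓
  5: ✓
counterexample path to 3: a

Answer: INVARIANT VIOLATED at state 3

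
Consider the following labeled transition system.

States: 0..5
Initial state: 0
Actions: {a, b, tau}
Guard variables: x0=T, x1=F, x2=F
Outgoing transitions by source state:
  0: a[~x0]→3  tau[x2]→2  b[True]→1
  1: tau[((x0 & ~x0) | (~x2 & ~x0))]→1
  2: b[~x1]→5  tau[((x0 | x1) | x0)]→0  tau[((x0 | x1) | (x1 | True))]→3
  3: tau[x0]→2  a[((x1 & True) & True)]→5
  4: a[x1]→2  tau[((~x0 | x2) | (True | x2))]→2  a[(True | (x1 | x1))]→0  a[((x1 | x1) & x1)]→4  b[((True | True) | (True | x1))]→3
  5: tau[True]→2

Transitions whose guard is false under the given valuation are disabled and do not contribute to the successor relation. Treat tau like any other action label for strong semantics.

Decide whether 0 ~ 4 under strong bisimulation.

Refine partition for ~:
  π0 = {{0,1,2,3,4,5}}
  π1 = {{0},{1},{2},{3,5},{4}}
stable after 2 split(s): 5 block(s)
0∈{0}, 4∈{4}

Answer: NOT BISIMILAR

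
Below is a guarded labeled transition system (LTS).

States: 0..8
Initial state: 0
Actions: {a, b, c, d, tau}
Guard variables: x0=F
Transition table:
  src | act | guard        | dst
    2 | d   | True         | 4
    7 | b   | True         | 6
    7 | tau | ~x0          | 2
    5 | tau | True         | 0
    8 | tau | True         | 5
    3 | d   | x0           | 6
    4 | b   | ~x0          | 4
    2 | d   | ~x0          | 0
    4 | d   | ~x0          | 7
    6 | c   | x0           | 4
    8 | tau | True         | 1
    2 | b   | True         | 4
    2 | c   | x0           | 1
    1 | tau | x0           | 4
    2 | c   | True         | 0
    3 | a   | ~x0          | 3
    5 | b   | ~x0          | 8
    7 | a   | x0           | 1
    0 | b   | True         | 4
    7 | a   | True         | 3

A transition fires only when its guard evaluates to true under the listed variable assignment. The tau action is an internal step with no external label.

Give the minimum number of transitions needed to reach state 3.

Answer: 3

Working:
Layered search for 3:
  depth 0: {0}
  depth 1: {4}
  depth 2: {7}
  depth 3: {2,3,6}
depth(3)=3, e.g. b·d·a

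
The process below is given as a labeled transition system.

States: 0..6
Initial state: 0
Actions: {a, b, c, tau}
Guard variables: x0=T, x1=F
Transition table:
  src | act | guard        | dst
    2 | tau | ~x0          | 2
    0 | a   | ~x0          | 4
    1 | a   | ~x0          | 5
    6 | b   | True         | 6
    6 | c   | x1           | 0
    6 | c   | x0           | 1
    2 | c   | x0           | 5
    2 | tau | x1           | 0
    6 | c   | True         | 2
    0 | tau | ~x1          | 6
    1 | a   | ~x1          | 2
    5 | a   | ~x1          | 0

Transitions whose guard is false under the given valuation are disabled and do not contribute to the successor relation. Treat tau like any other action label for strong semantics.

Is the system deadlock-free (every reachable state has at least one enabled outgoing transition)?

Answer: DEADLOCK-FREE

Trace:
R = {0,1,2,5,6}
  0: tau→6  [deg 1]
  1: a→2  [deg 1]
  2: c→5  [deg 1]
  5: a→0  [deg 1]
  6: b→6  c→1  c→2  [deg 3]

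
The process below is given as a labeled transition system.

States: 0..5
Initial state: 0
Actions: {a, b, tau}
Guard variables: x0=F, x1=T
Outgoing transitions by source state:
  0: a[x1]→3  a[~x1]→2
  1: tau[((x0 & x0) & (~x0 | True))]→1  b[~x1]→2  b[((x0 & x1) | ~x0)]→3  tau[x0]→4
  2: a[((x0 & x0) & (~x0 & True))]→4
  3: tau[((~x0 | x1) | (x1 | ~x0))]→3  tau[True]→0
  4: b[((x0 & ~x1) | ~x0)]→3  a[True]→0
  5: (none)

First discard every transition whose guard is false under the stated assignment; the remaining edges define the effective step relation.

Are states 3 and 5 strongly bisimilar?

Bisimulation quotient by refinement:
  P[0] = {{0,1,2,3,4,5}}
  P[1] = {{0},{1},{2,5},{3},{4}}
Fixed point at round 2; 5 class(es).
3∈{3}, 5∈{2,5}

Answer: NOT BISIMILAR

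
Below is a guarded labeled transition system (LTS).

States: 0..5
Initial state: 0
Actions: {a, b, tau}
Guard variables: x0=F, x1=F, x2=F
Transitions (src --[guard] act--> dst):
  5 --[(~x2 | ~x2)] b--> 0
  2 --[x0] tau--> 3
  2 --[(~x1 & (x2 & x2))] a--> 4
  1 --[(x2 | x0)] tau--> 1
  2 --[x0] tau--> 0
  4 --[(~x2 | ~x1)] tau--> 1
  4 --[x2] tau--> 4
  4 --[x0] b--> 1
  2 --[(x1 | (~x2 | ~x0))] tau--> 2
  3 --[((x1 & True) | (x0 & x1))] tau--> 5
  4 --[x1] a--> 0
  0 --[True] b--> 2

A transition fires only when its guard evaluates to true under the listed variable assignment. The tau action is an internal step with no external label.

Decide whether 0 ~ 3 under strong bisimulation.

Compute ~ classes (split until stable):
  round 0: {{0,1,2,3,4,5}}
  round 1: {{0,5},{1,3},{2,4}}
  round 2: {{0},{1,3},{2},{4},{5}}
5 equivalence class(es) (converged in 3)
[0]={0}  [3]={1,3}

Answer: NOT BISIMILAR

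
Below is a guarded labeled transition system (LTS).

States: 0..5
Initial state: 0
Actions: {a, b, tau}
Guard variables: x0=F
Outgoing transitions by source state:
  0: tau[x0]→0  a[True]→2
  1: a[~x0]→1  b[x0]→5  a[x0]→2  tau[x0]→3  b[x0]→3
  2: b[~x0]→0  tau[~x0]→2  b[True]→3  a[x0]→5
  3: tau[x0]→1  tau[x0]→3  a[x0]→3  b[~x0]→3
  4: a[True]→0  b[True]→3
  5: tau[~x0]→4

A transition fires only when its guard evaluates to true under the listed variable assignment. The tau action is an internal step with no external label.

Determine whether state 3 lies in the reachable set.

9 transition(s) survive guard evaluation.
depth 0: {0}
depth 1: {2}  now seen {0,2}
depth 2: {3}  now seen {0,2,3}
R = {0,2,3}
witness 3: a·b

Answer: REACHABLE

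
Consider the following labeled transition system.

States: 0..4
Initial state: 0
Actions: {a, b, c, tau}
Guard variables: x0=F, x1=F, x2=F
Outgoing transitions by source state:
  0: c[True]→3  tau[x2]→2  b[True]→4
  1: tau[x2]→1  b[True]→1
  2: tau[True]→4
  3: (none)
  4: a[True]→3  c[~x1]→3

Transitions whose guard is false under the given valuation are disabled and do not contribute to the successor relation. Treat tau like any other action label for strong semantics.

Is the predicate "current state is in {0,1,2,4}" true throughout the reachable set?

Answer: INVARIANT VIOLATED at state 3

Trace:
Inv-set: {0,1,2,4}
Reachable = {0,3,4}
  0: safe
  3: ✗ unsafe
  4: safe
reach 3 via c — violates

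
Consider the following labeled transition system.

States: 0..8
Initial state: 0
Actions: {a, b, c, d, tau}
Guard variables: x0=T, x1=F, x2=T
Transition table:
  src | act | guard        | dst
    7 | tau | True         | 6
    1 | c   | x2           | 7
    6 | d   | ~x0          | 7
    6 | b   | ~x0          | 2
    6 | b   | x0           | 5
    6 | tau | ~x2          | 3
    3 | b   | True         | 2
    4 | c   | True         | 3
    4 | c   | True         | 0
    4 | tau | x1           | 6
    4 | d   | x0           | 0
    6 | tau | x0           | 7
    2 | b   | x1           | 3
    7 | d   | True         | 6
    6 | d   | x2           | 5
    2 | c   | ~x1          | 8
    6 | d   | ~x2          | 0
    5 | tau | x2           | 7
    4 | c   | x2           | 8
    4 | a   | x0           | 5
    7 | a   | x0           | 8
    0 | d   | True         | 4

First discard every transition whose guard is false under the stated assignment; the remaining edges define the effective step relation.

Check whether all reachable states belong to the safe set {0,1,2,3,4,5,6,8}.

Answer: INVARIANT VIOLATED at state 7

Working:
Allowed set {0,1,2,3,4,5,6,8}
R = {0,2,3,4,5,6,7,8}
  0: ✓
  2: ✓
  3: ✓
  4: ✓
  5: ✓
  6: ✓
  7: VIOLATES
  8: ✓
reach 7 via d·a·tau — violates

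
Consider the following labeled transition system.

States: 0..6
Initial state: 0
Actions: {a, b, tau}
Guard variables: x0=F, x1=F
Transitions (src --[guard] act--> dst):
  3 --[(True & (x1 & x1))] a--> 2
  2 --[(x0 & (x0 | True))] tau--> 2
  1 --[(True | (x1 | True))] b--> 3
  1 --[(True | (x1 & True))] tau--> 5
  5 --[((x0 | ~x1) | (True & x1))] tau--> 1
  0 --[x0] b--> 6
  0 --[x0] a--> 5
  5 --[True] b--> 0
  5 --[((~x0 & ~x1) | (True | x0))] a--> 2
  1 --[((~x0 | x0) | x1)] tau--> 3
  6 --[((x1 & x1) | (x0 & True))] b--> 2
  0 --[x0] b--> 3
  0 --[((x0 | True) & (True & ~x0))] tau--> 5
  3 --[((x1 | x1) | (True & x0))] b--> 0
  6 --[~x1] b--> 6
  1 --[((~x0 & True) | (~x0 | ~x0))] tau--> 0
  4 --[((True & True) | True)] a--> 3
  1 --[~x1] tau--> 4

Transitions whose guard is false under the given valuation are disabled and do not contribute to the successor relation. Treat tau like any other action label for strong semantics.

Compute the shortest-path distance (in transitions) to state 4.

Layered search for 4:
  L0 = {0}
  L1 = {5}
  L2 = {1,2}
  L3 = {3,4}
4 enters at depth 3; path tau·tau·tau

Answer: 3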